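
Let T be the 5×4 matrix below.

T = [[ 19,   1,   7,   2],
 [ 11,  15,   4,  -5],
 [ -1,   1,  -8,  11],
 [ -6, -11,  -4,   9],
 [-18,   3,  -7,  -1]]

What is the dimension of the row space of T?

4

Row reduce to echelon form.
R2 ← R2 − (11/19)·R1: [0, 274/19, -1/19, -117/19]
R3 ← R3 + (1/19)·R1: [0, 20/19, -145/19, 211/19]
R4 ← R4 + (6/19)·R1: [0, -203/19, -34/19, 183/19]
R5 ← R5 + (18/19)·R1: [0, 75/19, -7/19, 17/19]
R3 ← R3 − (10/137)·R2: [0, 0, -1045/137, 1583/137]
R4 ← R4 + (203/274)·R2: [0, 0, -501/274, 1389/274]
R5 ← R5 − (75/274)·R2: [0, 0, -97/274, 707/274]
R4 ← R4 − (501/2090)·R3: [0, 0, 0, 2403/1045]
R5 ← R5 − (97/2090)·R3: [0, 0, 0, 2136/1045]
R5 ← R5 − (8/9)·R4: [0, 0, 0, 0]
Echelon form has 4 nonzero rows, so rank(T) = 4.
The row space has dimension equal to the rank: 4.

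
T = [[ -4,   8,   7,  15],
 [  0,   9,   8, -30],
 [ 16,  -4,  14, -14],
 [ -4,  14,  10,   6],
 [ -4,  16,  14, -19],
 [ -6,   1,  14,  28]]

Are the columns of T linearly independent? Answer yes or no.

Row reduce T to echelon form.
R3 ← R3 + (4)·R1: [0, 28, 42, 46]
R4 ← R4 − R1: [0, 6, 3, -9]
R5 ← R5 − R1: [0, 8, 7, -34]
R6 ← R6 − (3/2)·R1: [0, -11, 7/2, 11/2]
R3 ← R3 − (28/9)·R2: [0, 0, 154/9, 418/3]
R4 ← R4 − (2/3)·R2: [0, 0, -7/3, 11]
R5 ← R5 − (8/9)·R2: [0, 0, -1/9, -22/3]
R6 ← R6 + (11/9)·R2: [0, 0, 239/18, -187/6]
R4 ← R4 + (3/22)·R3: [0, 0, 0, 30]
R5 ← R5 + (1/154)·R3: [0, 0, 0, -45/7]
R6 ← R6 − (239/308)·R3: [0, 0, 0, -975/7]
R5 ← R5 + (3/14)·R4: [0, 0, 0, 0]
R6 ← R6 + (65/14)·R4: [0, 0, 0, 0]
4 pivots among 4 columns.
Every column is a pivot column, so the columns are linearly independent.

yes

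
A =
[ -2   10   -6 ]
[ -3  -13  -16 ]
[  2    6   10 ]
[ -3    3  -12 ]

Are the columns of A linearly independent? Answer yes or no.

Row reduce A to echelon form.
R2 ← R2 − (3/2)·R1: [0, -28, -7]
R3 ← R3 + R1: [0, 16, 4]
R4 ← R4 − (3/2)·R1: [0, -12, -3]
R3 ← R3 + (4/7)·R2: [0, 0, 0]
R4 ← R4 − (3/7)·R2: [0, 0, 0]
2 pivots among 3 columns.
Only 2 < 3 pivot columns, so the columns are linearly dependent.

no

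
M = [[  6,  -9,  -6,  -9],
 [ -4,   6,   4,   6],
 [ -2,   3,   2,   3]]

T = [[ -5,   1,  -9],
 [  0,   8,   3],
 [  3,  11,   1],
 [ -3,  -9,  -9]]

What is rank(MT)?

First compute MT:
[[-21, -51,  -6],
 [ 14,  34,   4],
 [  7,  17,   2]]
Now row reduce the product.
R2 ← R2 + (2/3)·R1: [0, 0, 0]
R3 ← R3 + (1/3)·R1: [0, 0, 0]
1 nonzero row, so rank(MT) = 1.

1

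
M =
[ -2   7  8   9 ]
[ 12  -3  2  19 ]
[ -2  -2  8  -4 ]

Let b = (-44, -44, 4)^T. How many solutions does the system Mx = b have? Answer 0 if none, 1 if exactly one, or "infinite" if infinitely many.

Row reduce the augmented matrix [M | b].
R2 ← R2 + (6)·R1: [0, 39, 50, 73, -308]
R3 ← R3 − R1: [0, -9, 0, -13, 48]
R3 ← R3 + (3/13)·R2: [0, 0, 150/13, 50/13, -300/13]
The echelon form has 3 nonzero rows, and every pivot lies in the first 4 columns, so rank(M) = rank([M|b]) = 3.
The system is consistent.
rank = 3 < 4 unknowns, so there are infinitely many solutions.

infinite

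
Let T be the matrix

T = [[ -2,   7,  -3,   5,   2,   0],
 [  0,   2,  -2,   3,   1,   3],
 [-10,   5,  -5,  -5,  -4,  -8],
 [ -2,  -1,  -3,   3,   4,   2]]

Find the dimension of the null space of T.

Row reduce to echelon form.
R3 ← R3 − (5)·R1: [0, -30, 10, -30, -14, -8]
R4 ← R4 − R1: [0, -8, 0, -2, 2, 2]
R3 ← R3 + (15)·R2: [0, 0, -20, 15, 1, 37]
R4 ← R4 + (4)·R2: [0, 0, -8, 10, 6, 14]
R4 ← R4 − (2/5)·R3: [0, 0, 0, 4, 28/5, -4/5]
4 nonzero rows, so rank(T) = 4.
T has 6 columns; by rank–nullity, nullity = 6 − 4 = 2.

2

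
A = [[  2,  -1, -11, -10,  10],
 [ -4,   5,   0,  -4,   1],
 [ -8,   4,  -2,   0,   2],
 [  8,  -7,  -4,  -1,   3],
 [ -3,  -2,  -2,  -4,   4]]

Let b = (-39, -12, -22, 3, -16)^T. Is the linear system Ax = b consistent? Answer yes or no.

Row reduce the augmented matrix [A | b].
R2 ← R2 + (2)·R1: [0, 3, -22, -24, 21, -90]
R3 ← R3 + (4)·R1: [0, 0, -46, -40, 42, -178]
R4 ← R4 − (4)·R1: [0, -3, 40, 39, -37, 159]
R5 ← R5 + (3/2)·R1: [0, -7/2, -37/2, -19, 19, -149/2]
R4 ← R4 + R2: [0, 0, 18, 15, -16, 69]
R5 ← R5 + (7/6)·R2: [0, 0, -265/6, -47, 87/2, -359/2]
R4 ← R4 + (9/23)·R3: [0, 0, 0, -15/23, 10/23, -15/23]
R5 ← R5 − (265/276)·R3: [0, 0, 0, -593/69, 73/23, -593/69]
R5 ← R5 − (593/45)·R4: [0, 0, 0, 0, -23/9, 0]
The echelon form has 5 nonzero rows, and every pivot lies in the first 5 columns, so rank(A) = rank([A|b]) = 5.
The system is consistent.

yes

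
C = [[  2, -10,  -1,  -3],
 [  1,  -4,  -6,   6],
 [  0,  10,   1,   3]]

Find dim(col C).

Row reduce to echelon form.
R2 ← R2 − (1/2)·R1: [0, 1, -11/2, 15/2]
R3 ← R3 − (10)·R2: [0, 0, 56, -72]
Echelon form has 3 nonzero rows, so rank(C) = 3.
The column space has dimension equal to the rank: 3.

3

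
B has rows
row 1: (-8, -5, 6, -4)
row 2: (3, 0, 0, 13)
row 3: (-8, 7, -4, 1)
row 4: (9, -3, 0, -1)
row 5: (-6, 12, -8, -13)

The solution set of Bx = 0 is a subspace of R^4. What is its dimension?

0

Row reduce to echelon form.
R2 ← R2 + (3/8)·R1: [0, -15/8, 9/4, 23/2]
R3 ← R3 − R1: [0, 12, -10, 5]
R4 ← R4 + (9/8)·R1: [0, -69/8, 27/4, -11/2]
R5 ← R5 − (3/4)·R1: [0, 63/4, -25/2, -10]
R3 ← R3 + (32/5)·R2: [0, 0, 22/5, 393/5]
R4 ← R4 − (23/5)·R2: [0, 0, -18/5, -292/5]
R5 ← R5 + (42/5)·R2: [0, 0, 32/5, 433/5]
R4 ← R4 + (9/11)·R3: [0, 0, 0, 65/11]
R5 ← R5 − (16/11)·R3: [0, 0, 0, -305/11]
R5 ← R5 + (61/13)·R4: [0, 0, 0, 0]
4 nonzero rows, so rank(B) = 4.
B has 4 columns; by rank–nullity, nullity = 4 − 4 = 0.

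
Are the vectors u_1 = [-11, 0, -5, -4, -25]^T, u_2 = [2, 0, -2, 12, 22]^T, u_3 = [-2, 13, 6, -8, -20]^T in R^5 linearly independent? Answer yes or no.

Form the matrix with these vectors as rows and row reduce.
R2 ← R2 + (2/11)·R1: [0, 0, -32/11, 124/11, 192/11]
R3 ← R3 − (2/11)·R1: [0, 13, 76/11, -80/11, -170/11]
Swap R2 ↔ R3
3 nonzero rows, so the 3 vectors span a space of dimension 3.
Since 3 = 3, the vectors are linearly independent.

yes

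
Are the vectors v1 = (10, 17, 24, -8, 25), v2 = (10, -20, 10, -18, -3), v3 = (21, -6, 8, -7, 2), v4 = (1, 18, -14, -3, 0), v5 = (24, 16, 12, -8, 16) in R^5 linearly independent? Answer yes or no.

Form the matrix with these vectors as rows and row reduce.
R2 ← R2 − R1: [0, -37, -14, -10, -28]
R3 ← R3 − (21/10)·R1: [0, -417/10, -212/5, 49/5, -101/2]
R4 ← R4 − (1/10)·R1: [0, 163/10, -82/5, -11/5, -5/2]
R5 ← R5 − (12/5)·R1: [0, -124/5, -228/5, 56/5, -44]
R3 ← R3 − (417/370)·R2: [0, 0, -985/37, 3898/185, -7009/370]
R4 ← R4 + (163/370)·R2: [0, 0, -835/37, -1222/185, -5489/370]
R5 ← R5 − (124/185)·R2: [0, 0, -1340/37, 3312/185, -4668/185]
R4 ← R4 − (167/197)·R3: [0, 0, 0, -4820/197, 241/197]
R5 ← R5 − (268/197)·R3: [0, 0, 0, -2120/197, 106/197]
R5 ← R5 − (106/241)·R4: [0, 0, 0, 0, 0]
4 nonzero rows, so the 5 vectors span a space of dimension 4.
Since 4 < 5, the vectors are linearly dependent.

no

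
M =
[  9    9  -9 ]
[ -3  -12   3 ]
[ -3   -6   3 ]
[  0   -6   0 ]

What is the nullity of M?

1

Row reduce to echelon form.
R2 ← R2 + (1/3)·R1: [0, -9, 0]
R3 ← R3 + (1/3)·R1: [0, -3, 0]
R3 ← R3 − (1/3)·R2: [0, 0, 0]
R4 ← R4 − (2/3)·R2: [0, 0, 0]
2 nonzero rows, so rank(M) = 2.
M has 3 columns; by rank–nullity, nullity = 3 − 2 = 1.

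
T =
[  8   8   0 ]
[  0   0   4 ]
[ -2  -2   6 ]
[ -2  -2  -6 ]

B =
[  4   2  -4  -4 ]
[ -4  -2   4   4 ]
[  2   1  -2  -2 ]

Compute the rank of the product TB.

First compute TB:
[[  0,   0,   0,   0],
 [  8,   4,  -8,  -8],
 [ 12,   6, -12, -12],
 [-12,  -6,  12,  12]]
Now row reduce the product.
Swap R1 ↔ R2
R3 ← R3 − (3/2)·R1: [0, 0, 0, 0]
R4 ← R4 + (3/2)·R1: [0, 0, 0, 0]
1 nonzero row, so rank(TB) = 1.

1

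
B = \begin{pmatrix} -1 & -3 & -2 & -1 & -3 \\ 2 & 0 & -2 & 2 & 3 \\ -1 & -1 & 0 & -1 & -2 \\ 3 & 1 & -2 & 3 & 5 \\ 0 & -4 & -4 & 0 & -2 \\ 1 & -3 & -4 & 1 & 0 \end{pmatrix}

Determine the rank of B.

2

Row reduce to echelon form.
R2 ← R2 + (2)·R1: [0, -6, -6, 0, -3]
R3 ← R3 − R1: [0, 2, 2, 0, 1]
R4 ← R4 + (3)·R1: [0, -8, -8, 0, -4]
R6 ← R6 + R1: [0, -6, -6, 0, -3]
R3 ← R3 + (1/3)·R2: [0, 0, 0, 0, 0]
R4 ← R4 − (4/3)·R2: [0, 0, 0, 0, 0]
R5 ← R5 − (2/3)·R2: [0, 0, 0, 0, 0]
R6 ← R6 − R2: [0, 0, 0, 0, 0]
Echelon form has 2 nonzero rows, so rank(B) = 2.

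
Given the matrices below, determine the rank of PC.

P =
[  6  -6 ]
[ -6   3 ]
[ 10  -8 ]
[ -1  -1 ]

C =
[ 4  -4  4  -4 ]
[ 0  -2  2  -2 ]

First compute PC:
[[ 24, -12,  12, -12],
 [-24,  18, -18,  18],
 [ 40, -24,  24, -24],
 [ -4,   6,  -6,   6]]
Now row reduce the product.
R2 ← R2 + R1: [0, 6, -6, 6]
R3 ← R3 − (5/3)·R1: [0, -4, 4, -4]
R4 ← R4 + (1/6)·R1: [0, 4, -4, 4]
R3 ← R3 + (2/3)·R2: [0, 0, 0, 0]
R4 ← R4 − (2/3)·R2: [0, 0, 0, 0]
2 nonzero rows, so rank(PC) = 2.

2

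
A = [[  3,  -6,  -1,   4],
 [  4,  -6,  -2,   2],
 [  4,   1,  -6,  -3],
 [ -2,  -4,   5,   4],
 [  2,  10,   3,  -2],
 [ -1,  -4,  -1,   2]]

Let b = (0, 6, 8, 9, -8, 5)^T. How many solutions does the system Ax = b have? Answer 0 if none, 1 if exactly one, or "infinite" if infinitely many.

0

Row reduce the augmented matrix [A | b].
R2 ← R2 − (4/3)·R1: [0, 2, -2/3, -10/3, 6]
R3 ← R3 − (4/3)·R1: [0, 9, -14/3, -25/3, 8]
R4 ← R4 + (2/3)·R1: [0, -8, 13/3, 20/3, 9]
R5 ← R5 − (2/3)·R1: [0, 14, 11/3, -14/3, -8]
R6 ← R6 + (1/3)·R1: [0, -6, -4/3, 10/3, 5]
R3 ← R3 − (9/2)·R2: [0, 0, -5/3, 20/3, -19]
R4 ← R4 + (4)·R2: [0, 0, 5/3, -20/3, 33]
R5 ← R5 − (7)·R2: [0, 0, 25/3, 56/3, -50]
R6 ← R6 + (3)·R2: [0, 0, -10/3, -20/3, 23]
R4 ← R4 + R3: [0, 0, 0, 0, 14]
R5 ← R5 + (5)·R3: [0, 0, 0, 52, -145]
R6 ← R6 − (2)·R3: [0, 0, 0, -20, 61]
Swap R4 ↔ R5
R6 ← R6 + (5/13)·R4: [0, 0, 0, 0, 68/13]
R6 ← R6 − (34/91)·R5: [0, 0, 0, 0, 0]
The echelon form has 5 nonzero rows; the last pivot sits in the augmented column, so rank(A) = 4 but rank([A|b]) = 5.
Since the ranks differ, the system is inconsistent.
It has no solutions.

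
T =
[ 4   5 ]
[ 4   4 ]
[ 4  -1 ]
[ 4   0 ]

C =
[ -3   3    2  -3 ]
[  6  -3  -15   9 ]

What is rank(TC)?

First compute TC:
[[ 18,  -3, -67,  33],
 [ 12,   0, -52,  24],
 [-18,  15,  23, -21],
 [-12,  12,   8, -12]]
Now row reduce the product.
R2 ← R2 − (2/3)·R1: [0, 2, -22/3, 2]
R3 ← R3 + R1: [0, 12, -44, 12]
R4 ← R4 + (2/3)·R1: [0, 10, -110/3, 10]
R3 ← R3 − (6)·R2: [0, 0, 0, 0]
R4 ← R4 − (5)·R2: [0, 0, 0, 0]
2 nonzero rows, so rank(TC) = 2.

2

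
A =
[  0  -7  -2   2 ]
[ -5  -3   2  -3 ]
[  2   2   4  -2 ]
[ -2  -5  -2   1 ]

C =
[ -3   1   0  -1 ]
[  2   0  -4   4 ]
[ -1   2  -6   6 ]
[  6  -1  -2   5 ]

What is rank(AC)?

3

First compute AC:
[[  0,  -6,  36, -30],
 [-11,   2,   6, -10],
 [-18,  12, -28,  20],
 [  4,  -7,  30, -25]]
Now row reduce the product.
Swap R1 ↔ R2
R3 ← R3 − (18/11)·R1: [0, 96/11, -416/11, 400/11]
R4 ← R4 + (4/11)·R1: [0, -69/11, 354/11, -315/11]
R3 ← R3 + (16/11)·R2: [0, 0, 160/11, -80/11]
R4 ← R4 − (23/22)·R2: [0, 0, -60/11, 30/11]
R4 ← R4 + (3/8)·R3: [0, 0, 0, 0]
3 nonzero rows, so rank(AC) = 3.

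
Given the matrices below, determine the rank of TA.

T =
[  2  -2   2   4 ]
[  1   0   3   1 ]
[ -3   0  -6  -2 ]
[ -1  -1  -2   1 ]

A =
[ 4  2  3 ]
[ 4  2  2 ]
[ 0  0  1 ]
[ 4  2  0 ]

2

First compute TA:
[[ 16,   8,   4],
 [  8,   4,   6],
 [-20, -10, -15],
 [ -4,  -2,  -7]]
Now row reduce the product.
R2 ← R2 − (1/2)·R1: [0, 0, 4]
R3 ← R3 + (5/4)·R1: [0, 0, -10]
R4 ← R4 + (1/4)·R1: [0, 0, -6]
R3 ← R3 + (5/2)·R2: [0, 0, 0]
R4 ← R4 + (3/2)·R2: [0, 0, 0]
2 nonzero rows, so rank(TA) = 2.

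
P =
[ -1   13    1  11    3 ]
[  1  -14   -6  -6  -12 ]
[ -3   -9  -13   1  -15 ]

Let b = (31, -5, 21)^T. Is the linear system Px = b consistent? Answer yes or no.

Row reduce the augmented matrix [P | b].
R2 ← R2 + R1: [0, -1, -5, 5, -9, 26]
R3 ← R3 − (3)·R1: [0, -48, -16, -32, -24, -72]
R3 ← R3 − (48)·R2: [0, 0, 224, -272, 408, -1320]
The echelon form has 3 nonzero rows, and every pivot lies in the first 5 columns, so rank(P) = rank([P|b]) = 3.
The system is consistent.

yes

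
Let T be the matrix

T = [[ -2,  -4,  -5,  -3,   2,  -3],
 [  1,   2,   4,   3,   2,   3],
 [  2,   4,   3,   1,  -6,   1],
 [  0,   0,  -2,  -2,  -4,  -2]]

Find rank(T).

2

Row reduce to echelon form.
R2 ← R2 + (1/2)·R1: [0, 0, 3/2, 3/2, 3, 3/2]
R3 ← R3 + R1: [0, 0, -2, -2, -4, -2]
R3 ← R3 + (4/3)·R2: [0, 0, 0, 0, 0, 0]
R4 ← R4 + (4/3)·R2: [0, 0, 0, 0, 0, 0]
Echelon form has 2 nonzero rows, so rank(T) = 2.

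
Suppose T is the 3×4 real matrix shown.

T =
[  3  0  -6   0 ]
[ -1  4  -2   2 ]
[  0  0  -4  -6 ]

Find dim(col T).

Row reduce to echelon form.
R2 ← R2 + (1/3)·R1: [0, 4, -4, 2]
Echelon form has 3 nonzero rows, so rank(T) = 3.
The column space has dimension equal to the rank: 3.

3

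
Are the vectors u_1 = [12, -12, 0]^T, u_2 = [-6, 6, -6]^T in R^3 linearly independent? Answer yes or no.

yes

Form the matrix with these vectors as rows and row reduce.
R2 ← R2 + (1/2)·R1: [0, 0, -6]
2 nonzero rows, so the 2 vectors span a space of dimension 2.
Since 2 = 2, the vectors are linearly independent.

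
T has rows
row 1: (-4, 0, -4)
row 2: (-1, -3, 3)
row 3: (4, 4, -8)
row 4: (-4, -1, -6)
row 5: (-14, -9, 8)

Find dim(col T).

Row reduce to echelon form.
R2 ← R2 − (1/4)·R1: [0, -3, 4]
R3 ← R3 + R1: [0, 4, -12]
R4 ← R4 − R1: [0, -1, -2]
R5 ← R5 − (7/2)·R1: [0, -9, 22]
R3 ← R3 + (4/3)·R2: [0, 0, -20/3]
R4 ← R4 − (1/3)·R2: [0, 0, -10/3]
R5 ← R5 − (3)·R2: [0, 0, 10]
R4 ← R4 − (1/2)·R3: [0, 0, 0]
R5 ← R5 + (3/2)·R3: [0, 0, 0]
Echelon form has 3 nonzero rows, so rank(T) = 3.
The column space has dimension equal to the rank: 3.

3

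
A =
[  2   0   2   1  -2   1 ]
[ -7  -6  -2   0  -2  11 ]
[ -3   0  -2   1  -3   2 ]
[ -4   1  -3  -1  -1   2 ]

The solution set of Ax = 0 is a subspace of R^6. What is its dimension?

2

Row reduce to echelon form.
R2 ← R2 + (7/2)·R1: [0, -6, 5, 7/2, -9, 29/2]
R3 ← R3 + (3/2)·R1: [0, 0, 1, 5/2, -6, 7/2]
R4 ← R4 + (2)·R1: [0, 1, 1, 1, -5, 4]
R4 ← R4 + (1/6)·R2: [0, 0, 11/6, 19/12, -13/2, 77/12]
R4 ← R4 − (11/6)·R3: [0, 0, 0, -3, 9/2, 0]
4 nonzero rows, so rank(A) = 4.
A has 6 columns; by rank–nullity, nullity = 6 − 4 = 2.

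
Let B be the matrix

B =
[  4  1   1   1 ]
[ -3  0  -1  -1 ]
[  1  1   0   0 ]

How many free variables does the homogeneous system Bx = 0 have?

Row reduce to echelon form.
R2 ← R2 + (3/4)·R1: [0, 3/4, -1/4, -1/4]
R3 ← R3 − (1/4)·R1: [0, 3/4, -1/4, -1/4]
R3 ← R3 − R2: [0, 0, 0, 0]
2 nonzero rows, so rank(B) = 2.
B has 4 columns; by rank–nullity, nullity = 4 − 2 = 2.

2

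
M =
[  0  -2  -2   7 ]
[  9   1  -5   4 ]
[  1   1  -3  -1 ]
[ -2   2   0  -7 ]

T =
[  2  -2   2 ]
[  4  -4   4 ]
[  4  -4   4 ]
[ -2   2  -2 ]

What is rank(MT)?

1

First compute MT:
[[-30,  30, -30],
 [ -6,   6,  -6],
 [ -4,   4,  -4],
 [ 18, -18,  18]]
Now row reduce the product.
R2 ← R2 − (1/5)·R1: [0, 0, 0]
R3 ← R3 − (2/15)·R1: [0, 0, 0]
R4 ← R4 + (3/5)·R1: [0, 0, 0]
1 nonzero row, so rank(MT) = 1.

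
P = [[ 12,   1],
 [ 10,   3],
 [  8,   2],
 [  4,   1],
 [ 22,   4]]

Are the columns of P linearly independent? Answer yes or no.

Row reduce P to echelon form.
R2 ← R2 − (5/6)·R1: [0, 13/6]
R3 ← R3 − (2/3)·R1: [0, 4/3]
R4 ← R4 − (1/3)·R1: [0, 2/3]
R5 ← R5 − (11/6)·R1: [0, 13/6]
R3 ← R3 − (8/13)·R2: [0, 0]
R4 ← R4 − (4/13)·R2: [0, 0]
R5 ← R5 − R2: [0, 0]
2 pivots among 2 columns.
Every column is a pivot column, so the columns are linearly independent.

yes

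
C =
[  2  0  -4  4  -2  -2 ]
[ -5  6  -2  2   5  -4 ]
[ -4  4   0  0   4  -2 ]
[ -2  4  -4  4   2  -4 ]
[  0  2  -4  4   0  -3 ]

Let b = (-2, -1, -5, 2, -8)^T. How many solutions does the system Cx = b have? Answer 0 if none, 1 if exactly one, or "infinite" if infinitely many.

0

Row reduce the augmented matrix [C | b].
R2 ← R2 + (5/2)·R1: [0, 6, -12, 12, 0, -9, -6]
R3 ← R3 + (2)·R1: [0, 4, -8, 8, 0, -6, -9]
R4 ← R4 + R1: [0, 4, -8, 8, 0, -6, 0]
R3 ← R3 − (2/3)·R2: [0, 0, 0, 0, 0, 0, -5]
R4 ← R4 − (2/3)·R2: [0, 0, 0, 0, 0, 0, 4]
R5 ← R5 − (1/3)·R2: [0, 0, 0, 0, 0, 0, -6]
R4 ← R4 + (4/5)·R3: [0, 0, 0, 0, 0, 0, 0]
R5 ← R5 − (6/5)·R3: [0, 0, 0, 0, 0, 0, 0]
The echelon form has 3 nonzero rows; the last pivot sits in the augmented column, so rank(C) = 2 but rank([C|b]) = 3.
Since the ranks differ, the system is inconsistent.
It has no solutions.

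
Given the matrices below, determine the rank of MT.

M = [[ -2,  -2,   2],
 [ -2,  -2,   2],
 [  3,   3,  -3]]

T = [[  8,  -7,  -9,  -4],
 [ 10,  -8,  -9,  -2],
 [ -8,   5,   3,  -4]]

First compute MT:
[[-52,  40,  42,   4],
 [-52,  40,  42,   4],
 [ 78, -60, -63,  -6]]
Now row reduce the product.
R2 ← R2 − R1: [0, 0, 0, 0]
R3 ← R3 + (3/2)·R1: [0, 0, 0, 0]
1 nonzero row, so rank(MT) = 1.

1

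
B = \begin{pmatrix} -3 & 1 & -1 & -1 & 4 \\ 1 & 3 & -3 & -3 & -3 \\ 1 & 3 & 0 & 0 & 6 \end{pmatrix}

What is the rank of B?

Row reduce to echelon form.
R2 ← R2 + (1/3)·R1: [0, 10/3, -10/3, -10/3, -5/3]
R3 ← R3 + (1/3)·R1: [0, 10/3, -1/3, -1/3, 22/3]
R3 ← R3 − R2: [0, 0, 3, 3, 9]
Echelon form has 3 nonzero rows, so rank(B) = 3.

3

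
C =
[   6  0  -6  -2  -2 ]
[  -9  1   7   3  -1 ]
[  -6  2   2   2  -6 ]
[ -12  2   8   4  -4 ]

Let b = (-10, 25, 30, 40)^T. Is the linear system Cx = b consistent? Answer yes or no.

Row reduce the augmented matrix [C | b].
R2 ← R2 + (3/2)·R1: [0, 1, -2, 0, -4, 10]
R3 ← R3 + R1: [0, 2, -4, 0, -8, 20]
R4 ← R4 + (2)·R1: [0, 2, -4, 0, -8, 20]
R3 ← R3 − (2)·R2: [0, 0, 0, 0, 0, 0]
R4 ← R4 − (2)·R2: [0, 0, 0, 0, 0, 0]
The echelon form has 2 nonzero rows, and every pivot lies in the first 5 columns, so rank(C) = rank([C|b]) = 2.
The system is consistent.

yes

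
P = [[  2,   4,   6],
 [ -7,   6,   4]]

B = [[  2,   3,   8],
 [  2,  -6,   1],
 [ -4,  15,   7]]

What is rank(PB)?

2

First compute PB:
[[-12,  72,  62],
 [-18,   3, -22]]
Now row reduce the product.
R2 ← R2 − (3/2)·R1: [0, -105, -115]
2 nonzero rows, so rank(PB) = 2.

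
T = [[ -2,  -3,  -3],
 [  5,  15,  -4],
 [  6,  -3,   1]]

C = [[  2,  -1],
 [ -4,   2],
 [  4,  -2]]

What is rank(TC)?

First compute TC:
[[ -4,   2],
 [-66,  33],
 [ 28, -14]]
Now row reduce the product.
R2 ← R2 − (33/2)·R1: [0, 0]
R3 ← R3 + (7)·R1: [0, 0]
1 nonzero row, so rank(TC) = 1.

1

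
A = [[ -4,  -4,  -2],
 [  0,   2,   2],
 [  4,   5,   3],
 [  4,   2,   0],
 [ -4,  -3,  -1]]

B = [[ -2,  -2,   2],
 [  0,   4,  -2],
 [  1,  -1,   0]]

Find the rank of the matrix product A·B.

2

First compute AB:
[[  6,  -6,   0],
 [  2,   6,  -4],
 [ -5,   9,  -2],
 [ -8,   0,   4],
 [  7,  -3,  -2]]
Now row reduce the product.
R2 ← R2 − (1/3)·R1: [0, 8, -4]
R3 ← R3 + (5/6)·R1: [0, 4, -2]
R4 ← R4 + (4/3)·R1: [0, -8, 4]
R5 ← R5 − (7/6)·R1: [0, 4, -2]
R3 ← R3 − (1/2)·R2: [0, 0, 0]
R4 ← R4 + R2: [0, 0, 0]
R5 ← R5 − (1/2)·R2: [0, 0, 0]
2 nonzero rows, so rank(AB) = 2.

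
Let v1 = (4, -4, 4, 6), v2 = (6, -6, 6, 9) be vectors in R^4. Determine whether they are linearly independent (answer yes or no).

Form the matrix with these vectors as rows and row reduce.
R2 ← R2 − (3/2)·R1: [0, 0, 0, 0]
1 nonzero row, so the 2 vectors span a space of dimension 1.
Since 1 < 2, the vectors are linearly dependent.

no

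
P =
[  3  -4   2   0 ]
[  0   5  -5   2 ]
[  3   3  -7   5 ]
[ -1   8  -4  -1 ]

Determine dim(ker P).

Row reduce to echelon form.
R3 ← R3 − R1: [0, 7, -9, 5]
R4 ← R4 + (1/3)·R1: [0, 20/3, -10/3, -1]
R3 ← R3 − (7/5)·R2: [0, 0, -2, 11/5]
R4 ← R4 − (4/3)·R2: [0, 0, 10/3, -11/3]
R4 ← R4 + (5/3)·R3: [0, 0, 0, 0]
3 nonzero rows, so rank(P) = 3.
P has 4 columns; by rank–nullity, nullity = 4 − 3 = 1.

1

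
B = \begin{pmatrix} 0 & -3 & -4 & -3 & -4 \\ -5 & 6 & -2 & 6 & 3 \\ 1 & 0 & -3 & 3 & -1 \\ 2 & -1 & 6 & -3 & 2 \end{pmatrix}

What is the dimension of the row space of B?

Row reduce to echelon form.
Swap R1 ↔ R2
R3 ← R3 + (1/5)·R1: [0, 6/5, -17/5, 21/5, -2/5]
R4 ← R4 + (2/5)·R1: [0, 7/5, 26/5, -3/5, 16/5]
R3 ← R3 + (2/5)·R2: [0, 0, -5, 3, -2]
R4 ← R4 + (7/15)·R2: [0, 0, 10/3, -2, 4/3]
R4 ← R4 + (2/3)·R3: [0, 0, 0, 0, 0]
Echelon form has 3 nonzero rows, so rank(B) = 3.
The row space has dimension equal to the rank: 3.

3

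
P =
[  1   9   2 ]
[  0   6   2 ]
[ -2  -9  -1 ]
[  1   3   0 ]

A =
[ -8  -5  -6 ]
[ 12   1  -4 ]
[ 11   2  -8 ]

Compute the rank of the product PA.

First compute PA:
[[122,   8, -58],
 [ 94,  10, -40],
 [-103,  -1,  56],
 [ 28,  -2, -18]]
Now row reduce the product.
R2 ← R2 − (47/61)·R1: [0, 234/61, 286/61]
R3 ← R3 + (103/122)·R1: [0, 351/61, 429/61]
R4 ← R4 − (14/61)·R1: [0, -234/61, -286/61]
R3 ← R3 − (3/2)·R2: [0, 0, 0]
R4 ← R4 + R2: [0, 0, 0]
2 nonzero rows, so rank(PA) = 2.

2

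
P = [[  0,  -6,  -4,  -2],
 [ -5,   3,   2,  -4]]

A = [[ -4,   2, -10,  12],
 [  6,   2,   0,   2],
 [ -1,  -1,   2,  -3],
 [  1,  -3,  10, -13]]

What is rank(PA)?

2

First compute PA:
[[-34,  -2, -28,  26],
 [ 32,   6,  14,  -8]]
Now row reduce the product.
R2 ← R2 + (16/17)·R1: [0, 70/17, -210/17, 280/17]
2 nonzero rows, so rank(PA) = 2.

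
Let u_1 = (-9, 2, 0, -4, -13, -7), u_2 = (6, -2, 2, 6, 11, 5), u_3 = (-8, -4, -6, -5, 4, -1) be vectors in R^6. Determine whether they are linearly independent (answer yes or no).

Form the matrix with these vectors as rows and row reduce.
R2 ← R2 + (2/3)·R1: [0, -2/3, 2, 10/3, 7/3, 1/3]
R3 ← R3 − (8/9)·R1: [0, -52/9, -6, -13/9, 140/9, 47/9]
R3 ← R3 − (26/3)·R2: [0, 0, -70/3, -91/3, -14/3, 7/3]
3 nonzero rows, so the 3 vectors span a space of dimension 3.
Since 3 = 3, the vectors are linearly independent.

yes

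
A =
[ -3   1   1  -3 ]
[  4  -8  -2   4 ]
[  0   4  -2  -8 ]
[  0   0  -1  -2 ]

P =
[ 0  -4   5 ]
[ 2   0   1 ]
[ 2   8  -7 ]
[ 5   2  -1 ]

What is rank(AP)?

First compute AP:
[[-11,  14, -18],
 [  0, -24,  22],
 [-36, -32,  26],
 [-12, -12,   9]]
Now row reduce the product.
R3 ← R3 − (36/11)·R1: [0, -856/11, 934/11]
R4 ← R4 − (12/11)·R1: [0, -300/11, 315/11]
R3 ← R3 − (107/33)·R2: [0, 0, 448/33]
R4 ← R4 − (25/22)·R2: [0, 0, 40/11]
R4 ← R4 − (15/56)·R3: [0, 0, 0]
3 nonzero rows, so rank(AP) = 3.

3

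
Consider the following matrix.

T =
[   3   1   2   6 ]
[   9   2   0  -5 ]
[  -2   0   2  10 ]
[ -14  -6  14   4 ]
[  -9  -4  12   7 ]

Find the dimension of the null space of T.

1

Row reduce to echelon form.
R2 ← R2 − (3)·R1: [0, -1, -6, -23]
R3 ← R3 + (2/3)·R1: [0, 2/3, 10/3, 14]
R4 ← R4 + (14/3)·R1: [0, -4/3, 70/3, 32]
R5 ← R5 + (3)·R1: [0, -1, 18, 25]
R3 ← R3 + (2/3)·R2: [0, 0, -2/3, -4/3]
R4 ← R4 − (4/3)·R2: [0, 0, 94/3, 188/3]
R5 ← R5 − R2: [0, 0, 24, 48]
R4 ← R4 + (47)·R3: [0, 0, 0, 0]
R5 ← R5 + (36)·R3: [0, 0, 0, 0]
3 nonzero rows, so rank(T) = 3.
T has 4 columns; by rank–nullity, nullity = 4 − 3 = 1.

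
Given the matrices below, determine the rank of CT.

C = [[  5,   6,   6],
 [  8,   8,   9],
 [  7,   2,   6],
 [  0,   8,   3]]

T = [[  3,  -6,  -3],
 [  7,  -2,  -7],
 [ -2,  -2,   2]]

First compute CT:
[[ 45, -54, -45],
 [ 62, -82, -62],
 [ 23, -58, -23],
 [ 50, -22, -50]]
Now row reduce the product.
R2 ← R2 − (62/45)·R1: [0, -38/5, 0]
R3 ← R3 − (23/45)·R1: [0, -152/5, 0]
R4 ← R4 − (10/9)·R1: [0, 38, 0]
R3 ← R3 − (4)·R2: [0, 0, 0]
R4 ← R4 + (5)·R2: [0, 0, 0]
2 nonzero rows, so rank(CT) = 2.

2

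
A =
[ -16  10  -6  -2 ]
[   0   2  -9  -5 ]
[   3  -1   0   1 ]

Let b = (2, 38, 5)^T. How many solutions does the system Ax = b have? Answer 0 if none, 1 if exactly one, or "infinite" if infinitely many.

infinite

Row reduce the augmented matrix [A | b].
R3 ← R3 + (3/16)·R1: [0, 7/8, -9/8, 5/8, 43/8]
R3 ← R3 − (7/16)·R2: [0, 0, 45/16, 45/16, -45/4]
The echelon form has 3 nonzero rows, and every pivot lies in the first 4 columns, so rank(A) = rank([A|b]) = 3.
The system is consistent.
rank = 3 < 4 unknowns, so there are infinitely many solutions.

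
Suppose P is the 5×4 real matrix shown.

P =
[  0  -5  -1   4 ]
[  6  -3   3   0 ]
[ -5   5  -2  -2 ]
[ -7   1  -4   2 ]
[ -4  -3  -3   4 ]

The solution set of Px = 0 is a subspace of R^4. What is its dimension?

2

Row reduce to echelon form.
Swap R1 ↔ R2
R3 ← R3 + (5/6)·R1: [0, 5/2, 1/2, -2]
R4 ← R4 + (7/6)·R1: [0, -5/2, -1/2, 2]
R5 ← R5 + (2/3)·R1: [0, -5, -1, 4]
R3 ← R3 + (1/2)·R2: [0, 0, 0, 0]
R4 ← R4 − (1/2)·R2: [0, 0, 0, 0]
R5 ← R5 − R2: [0, 0, 0, 0]
2 nonzero rows, so rank(P) = 2.
P has 4 columns; by rank–nullity, nullity = 4 − 2 = 2.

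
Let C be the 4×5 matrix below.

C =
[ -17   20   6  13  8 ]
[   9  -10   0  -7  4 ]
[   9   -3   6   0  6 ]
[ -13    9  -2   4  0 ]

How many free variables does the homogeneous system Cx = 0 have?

1

Row reduce to echelon form.
R2 ← R2 + (9/17)·R1: [0, 10/17, 54/17, -2/17, 140/17]
R3 ← R3 + (9/17)·R1: [0, 129/17, 156/17, 117/17, 174/17]
R4 ← R4 − (13/17)·R1: [0, -107/17, -112/17, -101/17, -104/17]
R3 ← R3 − (129/10)·R2: [0, 0, -159/5, 42/5, -96]
R4 ← R4 + (107/10)·R2: [0, 0, 137/5, -36/5, 82]
R4 ← R4 + (137/159)·R3: [0, 0, 0, 2/53, -38/53]
4 nonzero rows, so rank(C) = 4.
C has 5 columns; by rank–nullity, nullity = 5 − 4 = 1.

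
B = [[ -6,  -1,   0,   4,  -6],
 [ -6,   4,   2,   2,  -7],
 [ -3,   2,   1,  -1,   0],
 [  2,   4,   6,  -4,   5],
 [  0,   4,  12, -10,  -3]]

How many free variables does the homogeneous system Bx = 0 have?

Row reduce to echelon form.
R2 ← R2 − R1: [0, 5, 2, -2, -1]
R3 ← R3 − (1/2)·R1: [0, 5/2, 1, -3, 3]
R4 ← R4 + (1/3)·R1: [0, 11/3, 6, -8/3, 3]
R3 ← R3 − (1/2)·R2: [0, 0, 0, -2, 7/2]
R4 ← R4 − (11/15)·R2: [0, 0, 68/15, -6/5, 56/15]
R5 ← R5 − (4/5)·R2: [0, 0, 52/5, -42/5, -11/5]
Swap R3 ↔ R4
R5 ← R5 − (39/17)·R3: [0, 0, 0, -96/17, -183/17]
R5 ← R5 − (48/17)·R4: [0, 0, 0, 0, -351/17]
5 nonzero rows, so rank(B) = 5.
B has 5 columns; by rank–nullity, nullity = 5 − 5 = 0.

0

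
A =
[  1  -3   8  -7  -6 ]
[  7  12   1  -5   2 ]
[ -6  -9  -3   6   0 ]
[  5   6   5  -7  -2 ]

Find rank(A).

2

Row reduce to echelon form.
R2 ← R2 − (7)·R1: [0, 33, -55, 44, 44]
R3 ← R3 + (6)·R1: [0, -27, 45, -36, -36]
R4 ← R4 − (5)·R1: [0, 21, -35, 28, 28]
R3 ← R3 + (9/11)·R2: [0, 0, 0, 0, 0]
R4 ← R4 − (7/11)·R2: [0, 0, 0, 0, 0]
Echelon form has 2 nonzero rows, so rank(A) = 2.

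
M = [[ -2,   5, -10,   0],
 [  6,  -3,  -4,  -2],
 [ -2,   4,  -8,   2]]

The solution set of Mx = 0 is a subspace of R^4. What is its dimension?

Row reduce to echelon form.
R2 ← R2 + (3)·R1: [0, 12, -34, -2]
R3 ← R3 − R1: [0, -1, 2, 2]
R3 ← R3 + (1/12)·R2: [0, 0, -5/6, 11/6]
3 nonzero rows, so rank(M) = 3.
M has 4 columns; by rank–nullity, nullity = 4 − 3 = 1.

1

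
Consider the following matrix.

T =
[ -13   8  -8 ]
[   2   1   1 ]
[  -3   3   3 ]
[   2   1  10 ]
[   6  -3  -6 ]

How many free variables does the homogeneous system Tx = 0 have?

0

Row reduce to echelon form.
R2 ← R2 + (2/13)·R1: [0, 29/13, -3/13]
R3 ← R3 − (3/13)·R1: [0, 15/13, 63/13]
R4 ← R4 + (2/13)·R1: [0, 29/13, 114/13]
R5 ← R5 + (6/13)·R1: [0, 9/13, -126/13]
R3 ← R3 − (15/29)·R2: [0, 0, 144/29]
R4 ← R4 − R2: [0, 0, 9]
R5 ← R5 − (9/29)·R2: [0, 0, -279/29]
R4 ← R4 − (29/16)·R3: [0, 0, 0]
R5 ← R5 + (31/16)·R3: [0, 0, 0]
3 nonzero rows, so rank(T) = 3.
T has 3 columns; by rank–nullity, nullity = 3 − 3 = 0.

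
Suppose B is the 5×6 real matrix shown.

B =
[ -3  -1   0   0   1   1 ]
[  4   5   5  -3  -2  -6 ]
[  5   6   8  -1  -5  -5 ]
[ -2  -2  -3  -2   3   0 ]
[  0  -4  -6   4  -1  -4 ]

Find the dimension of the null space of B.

1

Row reduce to echelon form.
R2 ← R2 + (4/3)·R1: [0, 11/3, 5, -3, -2/3, -14/3]
R3 ← R3 + (5/3)·R1: [0, 13/3, 8, -1, -10/3, -10/3]
R4 ← R4 − (2/3)·R1: [0, -4/3, -3, -2, 7/3, -2/3]
R3 ← R3 − (13/11)·R2: [0, 0, 23/11, 28/11, -28/11, 24/11]
R4 ← R4 + (4/11)·R2: [0, 0, -13/11, -34/11, 23/11, -26/11]
R5 ← R5 + (12/11)·R2: [0, 0, -6/11, 8/11, -19/11, -100/11]
R4 ← R4 + (13/23)·R3: [0, 0, 0, -38/23, 15/23, -26/23]
R5 ← R5 + (6/23)·R3: [0, 0, 0, 32/23, -55/23, -196/23]
R5 ← R5 + (16/19)·R4: [0, 0, 0, 0, -35/19, -180/19]
5 nonzero rows, so rank(B) = 5.
B has 6 columns; by rank–nullity, nullity = 6 − 5 = 1.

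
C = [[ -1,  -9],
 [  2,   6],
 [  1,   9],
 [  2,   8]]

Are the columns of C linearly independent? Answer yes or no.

Row reduce C to echelon form.
R2 ← R2 + (2)·R1: [0, -12]
R3 ← R3 + R1: [0, 0]
R4 ← R4 + (2)·R1: [0, -10]
R4 ← R4 − (5/6)·R2: [0, 0]
2 pivots among 2 columns.
Every column is a pivot column, so the columns are linearly independent.

yes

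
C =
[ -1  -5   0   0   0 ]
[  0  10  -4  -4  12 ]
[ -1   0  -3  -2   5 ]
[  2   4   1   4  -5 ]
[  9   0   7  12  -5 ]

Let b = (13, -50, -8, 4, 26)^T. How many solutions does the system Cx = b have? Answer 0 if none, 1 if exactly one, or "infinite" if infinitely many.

1

Row reduce the augmented matrix [C | b].
R3 ← R3 − R1: [0, 5, -3, -2, 5, -21]
R4 ← R4 + (2)·R1: [0, -6, 1, 4, -5, 30]
R5 ← R5 + (9)·R1: [0, -45, 7, 12, -5, 143]
R3 ← R3 − (1/2)·R2: [0, 0, -1, 0, -1, 4]
R4 ← R4 + (3/5)·R2: [0, 0, -7/5, 8/5, 11/5, 0]
R5 ← R5 + (9/2)·R2: [0, 0, -11, -6, 49, -82]
R4 ← R4 − (7/5)·R3: [0, 0, 0, 8/5, 18/5, -28/5]
R5 ← R5 − (11)·R3: [0, 0, 0, -6, 60, -126]
R5 ← R5 + (15/4)·R4: [0, 0, 0, 0, 147/2, -147]
The echelon form has 5 nonzero rows, and every pivot lies in the first 5 columns, so rank(C) = rank([C|b]) = 5.
The system is consistent.
rank = 5 = number of unknowns, so the solution is unique.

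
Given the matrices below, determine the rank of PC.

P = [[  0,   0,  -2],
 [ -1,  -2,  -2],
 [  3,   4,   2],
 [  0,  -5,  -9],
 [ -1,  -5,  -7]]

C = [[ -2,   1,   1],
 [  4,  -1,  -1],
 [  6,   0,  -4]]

First compute PC:
[[-12,   0,   8],
 [-18,   1,   9],
 [ 22,  -1,  -9],
 [-74,   5,  41],
 [-60,   4,  32]]
Now row reduce the product.
R2 ← R2 − (3/2)·R1: [0, 1, -3]
R3 ← R3 + (11/6)·R1: [0, -1, 17/3]
R4 ← R4 − (37/6)·R1: [0, 5, -25/3]
R5 ← R5 − (5)·R1: [0, 4, -8]
R3 ← R3 + R2: [0, 0, 8/3]
R4 ← R4 − (5)·R2: [0, 0, 20/3]
R5 ← R5 − (4)·R2: [0, 0, 4]
R4 ← R4 − (5/2)·R3: [0, 0, 0]
R5 ← R5 − (3/2)·R3: [0, 0, 0]
3 nonzero rows, so rank(PC) = 3.

3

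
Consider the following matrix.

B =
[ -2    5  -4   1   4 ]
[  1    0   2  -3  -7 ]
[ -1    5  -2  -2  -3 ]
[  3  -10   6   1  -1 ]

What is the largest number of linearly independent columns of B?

Row reduce to echelon form.
R2 ← R2 + (1/2)·R1: [0, 5/2, 0, -5/2, -5]
R3 ← R3 − (1/2)·R1: [0, 5/2, 0, -5/2, -5]
R4 ← R4 + (3/2)·R1: [0, -5/2, 0, 5/2, 5]
R3 ← R3 − R2: [0, 0, 0, 0, 0]
R4 ← R4 + R2: [0, 0, 0, 0, 0]
Echelon form has 2 nonzero rows, so rank(B) = 2.
The rank gives the maximum number of linearly independent columns: 2.

2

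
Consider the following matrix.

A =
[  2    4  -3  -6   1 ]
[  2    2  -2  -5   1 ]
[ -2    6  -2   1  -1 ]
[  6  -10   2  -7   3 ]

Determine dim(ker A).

3

Row reduce to echelon form.
R2 ← R2 − R1: [0, -2, 1, 1, 0]
R3 ← R3 + R1: [0, 10, -5, -5, 0]
R4 ← R4 − (3)·R1: [0, -22, 11, 11, 0]
R3 ← R3 + (5)·R2: [0, 0, 0, 0, 0]
R4 ← R4 − (11)·R2: [0, 0, 0, 0, 0]
2 nonzero rows, so rank(A) = 2.
A has 5 columns; by rank–nullity, nullity = 5 − 2 = 3.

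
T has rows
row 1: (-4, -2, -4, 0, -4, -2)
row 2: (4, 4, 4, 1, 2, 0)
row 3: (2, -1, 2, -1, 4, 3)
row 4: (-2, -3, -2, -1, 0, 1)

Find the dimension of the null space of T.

4

Row reduce to echelon form.
R2 ← R2 + R1: [0, 2, 0, 1, -2, -2]
R3 ← R3 + (1/2)·R1: [0, -2, 0, -1, 2, 2]
R4 ← R4 − (1/2)·R1: [0, -2, 0, -1, 2, 2]
R3 ← R3 + R2: [0, 0, 0, 0, 0, 0]
R4 ← R4 + R2: [0, 0, 0, 0, 0, 0]
2 nonzero rows, so rank(T) = 2.
T has 6 columns; by rank–nullity, nullity = 6 − 2 = 4.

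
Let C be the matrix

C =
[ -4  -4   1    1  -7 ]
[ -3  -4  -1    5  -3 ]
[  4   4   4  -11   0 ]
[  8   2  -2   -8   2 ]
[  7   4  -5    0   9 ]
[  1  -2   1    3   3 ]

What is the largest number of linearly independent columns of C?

4

Row reduce to echelon form.
R2 ← R2 − (3/4)·R1: [0, -1, -7/4, 17/4, 9/4]
R3 ← R3 + R1: [0, 0, 5, -10, -7]
R4 ← R4 + (2)·R1: [0, -6, 0, -6, -12]
R5 ← R5 + (7/4)·R1: [0, -3, -13/4, 7/4, -13/4]
R6 ← R6 + (1/4)·R1: [0, -3, 5/4, 13/4, 5/4]
R4 ← R4 − (6)·R2: [0, 0, 21/2, -63/2, -51/2]
R5 ← R5 − (3)·R2: [0, 0, 2, -11, -10]
R6 ← R6 − (3)·R2: [0, 0, 13/2, -19/2, -11/2]
R4 ← R4 − (21/10)·R3: [0, 0, 0, -21/2, -54/5]
R5 ← R5 − (2/5)·R3: [0, 0, 0, -7, -36/5]
R6 ← R6 − (13/10)·R3: [0, 0, 0, 7/2, 18/5]
R5 ← R5 − (2/3)·R4: [0, 0, 0, 0, 0]
R6 ← R6 + (1/3)·R4: [0, 0, 0, 0, 0]
Echelon form has 4 nonzero rows, so rank(C) = 4.
The rank gives the maximum number of linearly independent columns: 4.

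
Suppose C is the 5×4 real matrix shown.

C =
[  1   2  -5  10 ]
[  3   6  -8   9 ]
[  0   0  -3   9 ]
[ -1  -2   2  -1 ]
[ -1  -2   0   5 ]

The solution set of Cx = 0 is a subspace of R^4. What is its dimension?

Row reduce to echelon form.
R2 ← R2 − (3)·R1: [0, 0, 7, -21]
R4 ← R4 + R1: [0, 0, -3, 9]
R5 ← R5 + R1: [0, 0, -5, 15]
R3 ← R3 + (3/7)·R2: [0, 0, 0, 0]
R4 ← R4 + (3/7)·R2: [0, 0, 0, 0]
R5 ← R5 + (5/7)·R2: [0, 0, 0, 0]
2 nonzero rows, so rank(C) = 2.
C has 4 columns; by rank–nullity, nullity = 4 − 2 = 2.

2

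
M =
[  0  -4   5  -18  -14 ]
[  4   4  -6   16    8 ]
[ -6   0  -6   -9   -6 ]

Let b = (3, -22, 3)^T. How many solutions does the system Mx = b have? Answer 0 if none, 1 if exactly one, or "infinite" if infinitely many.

infinite

Row reduce the augmented matrix [M | b].
Swap R1 ↔ R2
R3 ← R3 + (3/2)·R1: [0, 6, -15, 15, 6, -30]
R3 ← R3 + (3/2)·R2: [0, 0, -15/2, -12, -15, -51/2]
The echelon form has 3 nonzero rows, and every pivot lies in the first 5 columns, so rank(M) = rank([M|b]) = 3.
The system is consistent.
rank = 3 < 5 unknowns, so there are infinitely many solutions.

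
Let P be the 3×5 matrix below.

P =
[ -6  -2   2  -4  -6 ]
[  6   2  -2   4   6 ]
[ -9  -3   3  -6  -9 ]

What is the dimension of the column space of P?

Row reduce to echelon form.
R2 ← R2 + R1: [0, 0, 0, 0, 0]
R3 ← R3 − (3/2)·R1: [0, 0, 0, 0, 0]
Echelon form has 1 nonzero row, so rank(P) = 1.
The column space has dimension equal to the rank: 1.

1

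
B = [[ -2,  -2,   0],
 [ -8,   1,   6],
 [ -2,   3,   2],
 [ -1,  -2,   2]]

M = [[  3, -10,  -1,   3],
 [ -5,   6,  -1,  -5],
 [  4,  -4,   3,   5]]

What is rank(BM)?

First compute BM:
[[  4,   8,   4,   4],
 [ -5,  62,  25,   1],
 [-13,  30,   5, -11],
 [ 15, -10,   9,  17]]
Now row reduce the product.
R2 ← R2 + (5/4)·R1: [0, 72, 30, 6]
R3 ← R3 + (13/4)·R1: [0, 56, 18, 2]
R4 ← R4 − (15/4)·R1: [0, -40, -6, 2]
R3 ← R3 − (7/9)·R2: [0, 0, -16/3, -8/3]
R4 ← R4 + (5/9)·R2: [0, 0, 32/3, 16/3]
R4 ← R4 + (2)·R3: [0, 0, 0, 0]
3 nonzero rows, so rank(BM) = 3.

3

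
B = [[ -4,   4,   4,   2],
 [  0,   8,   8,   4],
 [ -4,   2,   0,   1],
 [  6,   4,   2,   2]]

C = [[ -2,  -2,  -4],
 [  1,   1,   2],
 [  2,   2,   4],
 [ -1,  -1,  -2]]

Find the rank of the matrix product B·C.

1

First compute BC:
[[ 18,  18,  36],
 [ 20,  20,  40],
 [  9,   9,  18],
 [ -6,  -6, -12]]
Now row reduce the product.
R2 ← R2 − (10/9)·R1: [0, 0, 0]
R3 ← R3 − (1/2)·R1: [0, 0, 0]
R4 ← R4 + (1/3)·R1: [0, 0, 0]
1 nonzero row, so rank(BC) = 1.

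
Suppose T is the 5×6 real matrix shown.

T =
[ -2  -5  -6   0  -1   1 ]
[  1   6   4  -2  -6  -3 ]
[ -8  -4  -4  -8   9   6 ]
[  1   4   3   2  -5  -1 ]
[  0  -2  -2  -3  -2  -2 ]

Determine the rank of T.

5

Row reduce to echelon form.
R2 ← R2 + (1/2)·R1: [0, 7/2, 1, -2, -13/2, -5/2]
R3 ← R3 − (4)·R1: [0, 16, 20, -8, 13, 2]
R4 ← R4 + (1/2)·R1: [0, 3/2, 0, 2, -11/2, -1/2]
R3 ← R3 − (32/7)·R2: [0, 0, 108/7, 8/7, 299/7, 94/7]
R4 ← R4 − (3/7)·R2: [0, 0, -3/7, 20/7, -19/7, 4/7]
R5 ← R5 + (4/7)·R2: [0, 0, -10/7, -29/7, -40/7, -24/7]
R4 ← R4 + (1/36)·R3: [0, 0, 0, 26/9, -55/36, 17/18]
R5 ← R5 + (5/54)·R3: [0, 0, 0, -109/27, -95/54, -59/27]
R5 ← R5 + (109/78)·R4: [0, 0, 0, 0, -405/104, -45/52]
Echelon form has 5 nonzero rows, so rank(T) = 5.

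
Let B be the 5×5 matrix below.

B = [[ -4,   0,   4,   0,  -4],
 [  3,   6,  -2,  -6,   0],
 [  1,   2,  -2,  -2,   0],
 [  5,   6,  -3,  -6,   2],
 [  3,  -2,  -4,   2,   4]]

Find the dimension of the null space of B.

2

Row reduce to echelon form.
R2 ← R2 + (3/4)·R1: [0, 6, 1, -6, -3]
R3 ← R3 + (1/4)·R1: [0, 2, -1, -2, -1]
R4 ← R4 + (5/4)·R1: [0, 6, 2, -6, -3]
R5 ← R5 + (3/4)·R1: [0, -2, -1, 2, 1]
R3 ← R3 − (1/3)·R2: [0, 0, -4/3, 0, 0]
R4 ← R4 − R2: [0, 0, 1, 0, 0]
R5 ← R5 + (1/3)·R2: [0, 0, -2/3, 0, 0]
R4 ← R4 + (3/4)·R3: [0, 0, 0, 0, 0]
R5 ← R5 − (1/2)·R3: [0, 0, 0, 0, 0]
3 nonzero rows, so rank(B) = 3.
B has 5 columns; by rank–nullity, nullity = 5 − 3 = 2.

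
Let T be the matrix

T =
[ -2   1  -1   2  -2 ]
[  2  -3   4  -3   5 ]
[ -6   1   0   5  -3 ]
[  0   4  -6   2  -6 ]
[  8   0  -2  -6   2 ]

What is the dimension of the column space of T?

2

Row reduce to echelon form.
R2 ← R2 + R1: [0, -2, 3, -1, 3]
R3 ← R3 − (3)·R1: [0, -2, 3, -1, 3]
R5 ← R5 + (4)·R1: [0, 4, -6, 2, -6]
R3 ← R3 − R2: [0, 0, 0, 0, 0]
R4 ← R4 + (2)·R2: [0, 0, 0, 0, 0]
R5 ← R5 + (2)·R2: [0, 0, 0, 0, 0]
Echelon form has 2 nonzero rows, so rank(T) = 2.
The column space has dimension equal to the rank: 2.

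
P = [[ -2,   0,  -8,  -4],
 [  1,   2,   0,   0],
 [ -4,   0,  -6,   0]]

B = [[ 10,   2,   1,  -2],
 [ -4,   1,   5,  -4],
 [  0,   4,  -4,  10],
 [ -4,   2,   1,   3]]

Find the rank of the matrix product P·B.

First compute PB:
[[ -4, -44,  26, -88],
 [  2,   4,  11, -10],
 [-40, -32,  20, -52]]
Now row reduce the product.
R2 ← R2 + (1/2)·R1: [0, -18, 24, -54]
R3 ← R3 − (10)·R1: [0, 408, -240, 828]
R3 ← R3 + (68/3)·R2: [0, 0, 304, -396]
3 nonzero rows, so rank(PB) = 3.

3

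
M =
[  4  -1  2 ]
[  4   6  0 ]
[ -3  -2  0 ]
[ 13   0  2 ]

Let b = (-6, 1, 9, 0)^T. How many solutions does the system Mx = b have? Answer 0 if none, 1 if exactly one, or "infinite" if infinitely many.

Row reduce the augmented matrix [M | b].
R2 ← R2 − R1: [0, 7, -2, 7]
R3 ← R3 + (3/4)·R1: [0, -11/4, 3/2, 9/2]
R4 ← R4 − (13/4)·R1: [0, 13/4, -9/2, 39/2]
R3 ← R3 + (11/28)·R2: [0, 0, 5/7, 29/4]
R4 ← R4 − (13/28)·R2: [0, 0, -25/7, 65/4]
R4 ← R4 + (5)·R3: [0, 0, 0, 105/2]
The echelon form has 4 nonzero rows; the last pivot sits in the augmented column, so rank(M) = 3 but rank([M|b]) = 4.
Since the ranks differ, the system is inconsistent.
It has no solutions.

0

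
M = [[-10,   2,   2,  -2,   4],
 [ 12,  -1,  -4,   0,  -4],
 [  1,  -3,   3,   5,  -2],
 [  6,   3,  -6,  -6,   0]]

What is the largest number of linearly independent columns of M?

Row reduce to echelon form.
R2 ← R2 + (6/5)·R1: [0, 7/5, -8/5, -12/5, 4/5]
R3 ← R3 + (1/10)·R1: [0, -14/5, 16/5, 24/5, -8/5]
R4 ← R4 + (3/5)·R1: [0, 21/5, -24/5, -36/5, 12/5]
R3 ← R3 + (2)·R2: [0, 0, 0, 0, 0]
R4 ← R4 − (3)·R2: [0, 0, 0, 0, 0]
Echelon form has 2 nonzero rows, so rank(M) = 2.
The rank gives the maximum number of linearly independent columns: 2.

2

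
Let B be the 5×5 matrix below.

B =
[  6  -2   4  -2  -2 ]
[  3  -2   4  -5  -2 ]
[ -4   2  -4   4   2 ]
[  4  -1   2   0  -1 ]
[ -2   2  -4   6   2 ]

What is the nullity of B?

Row reduce to echelon form.
R2 ← R2 − (1/2)·R1: [0, -1, 2, -4, -1]
R3 ← R3 + (2/3)·R1: [0, 2/3, -4/3, 8/3, 2/3]
R4 ← R4 − (2/3)·R1: [0, 1/3, -2/3, 4/3, 1/3]
R5 ← R5 + (1/3)·R1: [0, 4/3, -8/3, 16/3, 4/3]
R3 ← R3 + (2/3)·R2: [0, 0, 0, 0, 0]
R4 ← R4 + (1/3)·R2: [0, 0, 0, 0, 0]
R5 ← R5 + (4/3)·R2: [0, 0, 0, 0, 0]
2 nonzero rows, so rank(B) = 2.
B has 5 columns; by rank–nullity, nullity = 5 − 2 = 3.

3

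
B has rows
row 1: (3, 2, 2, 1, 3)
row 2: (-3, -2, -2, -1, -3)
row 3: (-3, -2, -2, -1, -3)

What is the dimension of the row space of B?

Row reduce to echelon form.
R2 ← R2 + R1: [0, 0, 0, 0, 0]
R3 ← R3 + R1: [0, 0, 0, 0, 0]
Echelon form has 1 nonzero row, so rank(B) = 1.
The row space has dimension equal to the rank: 1.

1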